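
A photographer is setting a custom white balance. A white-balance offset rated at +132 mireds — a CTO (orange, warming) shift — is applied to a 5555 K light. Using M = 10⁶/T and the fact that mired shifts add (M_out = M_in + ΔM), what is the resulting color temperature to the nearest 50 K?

M_in = 10⁶/5555 = 180.02 mireds.
M_out = 180.02 + (+132) = 312.02 mireds.
T_out = 10⁶/312.02 = 3204.9 K → 3200 K.

3200 K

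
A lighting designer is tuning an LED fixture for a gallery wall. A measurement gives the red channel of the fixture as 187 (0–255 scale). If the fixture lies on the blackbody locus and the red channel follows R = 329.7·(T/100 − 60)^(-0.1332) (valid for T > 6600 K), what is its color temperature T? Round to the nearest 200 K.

13000 K

(t − 60)^(-0.1332) = 187/329.7 = 0.56718.
t − 60 = 0.56718^(1/-0.1332) = 0.56718^(-7.508) = 70.620, so t = 130.620.
T = 100·t = 13062 K → 13000 K to the nearest 200 K.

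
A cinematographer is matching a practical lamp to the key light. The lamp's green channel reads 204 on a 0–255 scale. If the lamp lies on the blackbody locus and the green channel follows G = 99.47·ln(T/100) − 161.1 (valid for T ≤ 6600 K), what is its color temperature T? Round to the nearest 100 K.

3900 K

ln t = (204 + 161.1) / 99.47 = 3.6705.
t = e^3.6705 = 39.270.
T = 100·t = 3927 K → 3900 K to the nearest 100 K.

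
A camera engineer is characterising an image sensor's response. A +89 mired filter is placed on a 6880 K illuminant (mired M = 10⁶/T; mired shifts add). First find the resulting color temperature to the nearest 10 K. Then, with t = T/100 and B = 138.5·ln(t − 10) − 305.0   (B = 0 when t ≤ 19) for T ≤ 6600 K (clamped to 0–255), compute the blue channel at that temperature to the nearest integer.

M_in = 10⁶/6880 = 145.35; M_out = 145.35 + (+89) = 234.35.
T_out = 10⁶/234.35 = 4267.1 K → 4270 K; t = 42.7.
B = 138.5·ln(42.7 − 10) − 305.0 = 138.5·ln 32.7 − 305.0 = 138.5·3.4874 − 305.0 = 178.001.
Rounded: 178.

178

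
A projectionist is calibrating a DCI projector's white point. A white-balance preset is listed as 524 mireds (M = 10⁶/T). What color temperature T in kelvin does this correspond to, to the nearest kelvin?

T = 10⁶ / 524 = 1908.40 K → 1908 K.

1908 K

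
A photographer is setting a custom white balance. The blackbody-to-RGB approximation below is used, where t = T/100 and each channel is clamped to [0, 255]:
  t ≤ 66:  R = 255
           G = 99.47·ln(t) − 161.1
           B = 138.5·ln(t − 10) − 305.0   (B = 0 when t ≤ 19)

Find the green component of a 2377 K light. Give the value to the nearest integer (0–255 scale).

t = 2377/100 = 23.77; the t ≤ 66 branch applies.
G = 99.47·ln 23.77 − 161.1 = 99.47·3.1684 − 161.1 = 154.063.
Rounded: 154.

154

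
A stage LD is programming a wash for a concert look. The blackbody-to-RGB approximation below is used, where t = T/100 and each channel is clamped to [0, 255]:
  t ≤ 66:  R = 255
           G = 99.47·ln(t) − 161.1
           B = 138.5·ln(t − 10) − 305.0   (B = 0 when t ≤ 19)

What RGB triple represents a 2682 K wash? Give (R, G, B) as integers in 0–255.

(255, 166, 86)

t = 2682/100 = 26.82; the t ≤ 66 branch applies.
R = 255 by definition for t ≤ 66.
G = 99.47·ln 26.82 − 161.1 = 99.47·3.2891 − 161.1 = 166.072.
B = 138.5·ln(26.82 − 10) − 305.0 = 138.5·ln 16.82 − 305.0 = 138.5·2.8226 − 305.0 = 85.926.
Rounded: (255, 166, 86).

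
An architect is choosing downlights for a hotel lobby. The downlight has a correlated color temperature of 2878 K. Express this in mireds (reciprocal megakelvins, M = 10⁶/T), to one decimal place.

347.5 mireds

M = 10⁶ / 2878 = 347.464 → 347.5 mireds.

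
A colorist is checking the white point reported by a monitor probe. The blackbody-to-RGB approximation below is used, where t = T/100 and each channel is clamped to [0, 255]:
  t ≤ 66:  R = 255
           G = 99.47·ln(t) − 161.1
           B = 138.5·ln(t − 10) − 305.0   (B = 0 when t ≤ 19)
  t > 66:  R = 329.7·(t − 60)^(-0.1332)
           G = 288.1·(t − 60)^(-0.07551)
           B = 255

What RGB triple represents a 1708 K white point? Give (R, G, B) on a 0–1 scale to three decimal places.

(1.000, 0.475, 0.000)

t = 1708/100 = 17.08; the t ≤ 66 branch applies.
R = 255 by definition for t ≤ 66.
G = 99.47·ln 17.08 − 161.1 = 99.47·2.8379 − 161.1 = 121.187.
t = 17.08 ≤ 19, so B = 0.
Dividing each by 255: (1.0000, 0.4752, 0.0000) → (1.000, 0.475, 0.000).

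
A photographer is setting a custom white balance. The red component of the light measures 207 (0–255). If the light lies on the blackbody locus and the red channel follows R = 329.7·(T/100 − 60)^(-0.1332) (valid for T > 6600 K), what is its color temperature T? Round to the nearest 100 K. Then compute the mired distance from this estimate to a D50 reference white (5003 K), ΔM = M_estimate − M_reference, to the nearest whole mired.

(t − 60)^(-0.1332) = 207/329.7 = 0.62784.
t − 60 = 0.62784^(1/-0.1332) = 0.62784^(-7.508) = 32.933, so t = 92.933.
T = 100·t = 9293 K → 9300 K to the nearest 100 K.
M_estimate = 10⁶/9300 = 107.53; M_reference = 10⁶/5003 = 199.88.
ΔM = 107.53 − 199.88 = -92.35 → -92 mireds.

-92 mireds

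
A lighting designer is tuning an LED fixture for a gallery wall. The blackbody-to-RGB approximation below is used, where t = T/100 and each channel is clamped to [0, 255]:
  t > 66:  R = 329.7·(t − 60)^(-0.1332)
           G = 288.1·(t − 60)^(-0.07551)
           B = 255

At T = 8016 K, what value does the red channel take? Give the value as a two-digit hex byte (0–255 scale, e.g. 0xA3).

t = 8016/100 = 80.16; the t > 66 branch applies.
R = 329.7·(80.16 − 60)^(-0.1332) = 329.7·20.16^(-0.1332) = 329.7·0.67026 = 220.984.
Rounded: 221; in hex, 0xDD.

0xDD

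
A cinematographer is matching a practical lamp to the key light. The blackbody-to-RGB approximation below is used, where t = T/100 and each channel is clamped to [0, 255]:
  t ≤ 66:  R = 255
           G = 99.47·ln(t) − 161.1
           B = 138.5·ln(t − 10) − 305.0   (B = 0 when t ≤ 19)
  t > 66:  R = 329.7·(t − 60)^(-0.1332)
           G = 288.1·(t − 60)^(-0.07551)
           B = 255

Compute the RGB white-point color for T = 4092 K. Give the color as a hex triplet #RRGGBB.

t = 4092/100 = 40.92; the t ≤ 66 branch applies.
R = 255 by definition for t ≤ 66.
G = 99.47·ln 40.92 − 161.1 = 99.47·3.7116 − 161.1 = 208.095.
B = 138.5·ln(40.92 − 10) − 305.0 = 138.5·ln 30.92 − 305.0 = 138.5·3.4314 − 305.0 = 170.249.
Rounded: (255, 208, 170).
In hex: #FFD0AA.

#FFD0AA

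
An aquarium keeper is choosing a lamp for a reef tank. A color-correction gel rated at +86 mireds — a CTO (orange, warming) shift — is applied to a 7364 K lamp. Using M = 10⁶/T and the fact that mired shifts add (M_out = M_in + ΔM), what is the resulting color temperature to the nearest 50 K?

4500 K

M_in = 10⁶/7364 = 135.80 mireds.
M_out = 135.80 + (+86) = 221.80 mireds.
T_out = 10⁶/221.80 = 4508.7 K → 4500 K.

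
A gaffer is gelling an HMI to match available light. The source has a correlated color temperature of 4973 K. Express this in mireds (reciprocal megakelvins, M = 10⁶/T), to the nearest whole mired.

201 mireds

M = 10⁶ / 4973 = 201.086 → 201 mireds.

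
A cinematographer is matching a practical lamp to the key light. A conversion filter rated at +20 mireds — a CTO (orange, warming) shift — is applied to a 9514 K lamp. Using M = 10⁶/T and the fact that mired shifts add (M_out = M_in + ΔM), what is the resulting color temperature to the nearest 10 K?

7990 K

M_in = 10⁶/9514 = 105.11 mireds.
M_out = 105.11 + (+20) = 125.11 mireds.
T_out = 10⁶/125.11 = 7993.1 K → 7990 K.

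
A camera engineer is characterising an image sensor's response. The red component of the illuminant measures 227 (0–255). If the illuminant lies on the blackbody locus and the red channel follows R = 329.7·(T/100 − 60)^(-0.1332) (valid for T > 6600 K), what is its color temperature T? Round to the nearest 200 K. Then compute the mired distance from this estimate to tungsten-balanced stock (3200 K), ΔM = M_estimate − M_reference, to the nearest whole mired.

-181 mireds

(t − 60)^(-0.1332) = 227/329.7 = 0.68850.
t − 60 = 0.68850^(1/-0.1332) = 0.68850^(-7.508) = 16.478, so t = 76.478.
T = 100·t = 7648 K → 7600 K to the nearest 200 K.
M_estimate = 10⁶/7600 = 131.58; M_reference = 10⁶/3200 = 312.50.
ΔM = 131.58 − 312.50 = -180.92 → -181 mireds.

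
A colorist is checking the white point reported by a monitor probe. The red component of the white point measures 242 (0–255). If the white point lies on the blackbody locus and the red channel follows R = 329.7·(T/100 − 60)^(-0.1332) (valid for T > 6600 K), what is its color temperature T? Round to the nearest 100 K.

(t − 60)^(-0.1332) = 242/329.7 = 0.73400.
t − 60 = 0.73400^(1/-0.1332) = 0.73400^(-7.508) = 10.193, so t = 70.193.
T = 100·t = 7019 K → 7000 K to the nearest 100 K.

7000 K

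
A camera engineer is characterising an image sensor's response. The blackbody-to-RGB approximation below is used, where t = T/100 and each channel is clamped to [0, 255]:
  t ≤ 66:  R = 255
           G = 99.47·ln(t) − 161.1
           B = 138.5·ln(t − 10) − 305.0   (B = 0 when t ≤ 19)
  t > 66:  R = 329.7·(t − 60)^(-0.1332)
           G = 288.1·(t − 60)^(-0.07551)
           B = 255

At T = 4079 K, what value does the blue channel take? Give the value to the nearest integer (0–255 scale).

170

t = 4079/100 = 40.79; the t ≤ 66 branch applies.
B = 138.5·ln(40.79 − 10) − 305.0 = 138.5·ln 30.79 − 305.0 = 138.5·3.4272 − 305.0 = 169.666.
Rounded: 170.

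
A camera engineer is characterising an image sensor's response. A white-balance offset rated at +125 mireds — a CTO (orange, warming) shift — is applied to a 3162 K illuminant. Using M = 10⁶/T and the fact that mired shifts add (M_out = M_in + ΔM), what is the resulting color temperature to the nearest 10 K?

M_in = 10⁶/3162 = 316.26 mireds.
M_out = 316.26 + (+125) = 441.26 mireds.
T_out = 10⁶/441.26 = 2266.3 K → 2270 K.

2270 K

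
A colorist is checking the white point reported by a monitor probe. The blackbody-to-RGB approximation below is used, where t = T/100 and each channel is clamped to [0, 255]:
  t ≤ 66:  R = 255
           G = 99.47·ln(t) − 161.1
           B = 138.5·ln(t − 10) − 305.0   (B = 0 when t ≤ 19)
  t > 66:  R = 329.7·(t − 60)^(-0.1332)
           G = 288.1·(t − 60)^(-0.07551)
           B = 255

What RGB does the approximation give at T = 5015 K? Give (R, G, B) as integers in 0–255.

(255, 228, 206)

t = 5015/100 = 50.15; the t ≤ 66 branch applies.
R = 255 by definition for t ≤ 66.
G = 99.47·ln 50.15 − 161.1 = 99.47·3.9150 − 161.1 = 228.327.
B = 138.5·ln(50.15 − 10) − 305.0 = 138.5·ln 40.15 − 305.0 = 138.5·3.6926 − 305.0 = 206.428.
Rounded: (255, 228, 206).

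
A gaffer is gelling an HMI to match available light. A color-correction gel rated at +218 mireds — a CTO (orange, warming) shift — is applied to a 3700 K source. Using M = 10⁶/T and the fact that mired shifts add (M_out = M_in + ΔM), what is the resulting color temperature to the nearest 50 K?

2050 K

M_in = 10⁶/3700 = 270.27 mireds.
M_out = 270.27 + (+218) = 488.27 mireds.
T_out = 10⁶/488.27 = 2048.0 K → 2050 K.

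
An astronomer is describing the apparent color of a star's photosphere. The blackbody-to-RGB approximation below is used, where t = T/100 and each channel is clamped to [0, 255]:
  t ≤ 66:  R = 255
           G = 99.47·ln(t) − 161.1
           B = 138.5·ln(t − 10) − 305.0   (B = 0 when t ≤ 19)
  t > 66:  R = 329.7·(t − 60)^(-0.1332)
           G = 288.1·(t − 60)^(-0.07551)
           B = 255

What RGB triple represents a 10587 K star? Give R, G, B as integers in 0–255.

t = 10587/100 = 105.87; the t > 66 branch applies.
R = 329.7·(105.87 − 60)^(-0.1332) = 329.7·45.87^(-0.1332) = 329.7·0.60074 = 198.063.
G = 288.1·(105.87 − 60)^(-0.07551) = 288.1·45.87^(-0.07551) = 288.1·0.74910 = 215.815.
B = 255 by definition for t > 66.
Rounded: (198, 216, 255).

R=198, G=216, B=255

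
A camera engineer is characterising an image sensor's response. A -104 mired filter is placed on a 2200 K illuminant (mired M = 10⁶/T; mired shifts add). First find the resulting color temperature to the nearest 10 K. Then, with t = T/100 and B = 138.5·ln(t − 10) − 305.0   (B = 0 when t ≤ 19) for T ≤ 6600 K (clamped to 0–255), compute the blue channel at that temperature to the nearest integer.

99

M_in = 10⁶/2200 = 454.55; M_out = 454.55 + (-104) = 350.55.
T_out = 10⁶/350.55 = 2852.7 K → 2850 K; t = 28.5.
B = 138.5·ln(28.5 − 10) − 305.0 = 138.5·ln 18.5 − 305.0 = 138.5·2.9178 − 305.0 = 99.111.
Rounded: 99.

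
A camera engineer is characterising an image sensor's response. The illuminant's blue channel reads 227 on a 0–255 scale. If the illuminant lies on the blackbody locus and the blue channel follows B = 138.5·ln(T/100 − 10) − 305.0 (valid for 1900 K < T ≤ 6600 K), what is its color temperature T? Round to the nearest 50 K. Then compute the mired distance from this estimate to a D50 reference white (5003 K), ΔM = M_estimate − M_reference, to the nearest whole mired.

-23 mireds

ln(t − 10) = (227 + 305.0) / 138.5 = 3.8412.
t − 10 = e^3.8412 = 46.579, so t = 56.579.
T = 100·t = 5658 K → 5650 K to the nearest 50 K.
M_estimate = 10⁶/5650 = 176.99; M_reference = 10⁶/5003 = 199.88.
ΔM = 176.99 − 199.88 = -22.89 → -23 mireds.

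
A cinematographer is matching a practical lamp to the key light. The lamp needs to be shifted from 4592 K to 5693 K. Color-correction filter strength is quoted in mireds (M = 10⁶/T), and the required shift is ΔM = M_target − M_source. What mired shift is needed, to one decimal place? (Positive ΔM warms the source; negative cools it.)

-42.1 mireds

M_source = 10⁶/4592 = 217.770; M_target = 10⁶/5693 = 175.654.
ΔM = 175.654 − 217.770 = -42.116 → -42.1 mireds, a cooling shift.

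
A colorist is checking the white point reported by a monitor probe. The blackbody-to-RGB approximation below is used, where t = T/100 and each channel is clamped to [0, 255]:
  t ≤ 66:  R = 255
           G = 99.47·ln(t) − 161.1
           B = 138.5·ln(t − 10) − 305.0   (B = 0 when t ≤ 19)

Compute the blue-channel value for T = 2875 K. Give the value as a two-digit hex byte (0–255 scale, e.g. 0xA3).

0x65

t = 2875/100 = 28.75; the t ≤ 66 branch applies.
B = 138.5·ln(28.75 − 10) − 305.0 = 138.5·ln 18.75 − 305.0 = 138.5·2.9312 − 305.0 = 100.970.
Rounded: 101; in hex, 0x65.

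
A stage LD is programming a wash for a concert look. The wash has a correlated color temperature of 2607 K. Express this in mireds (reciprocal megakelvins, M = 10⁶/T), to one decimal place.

383.6 mireds

M = 10⁶ / 2607 = 383.583 → 383.6 mireds.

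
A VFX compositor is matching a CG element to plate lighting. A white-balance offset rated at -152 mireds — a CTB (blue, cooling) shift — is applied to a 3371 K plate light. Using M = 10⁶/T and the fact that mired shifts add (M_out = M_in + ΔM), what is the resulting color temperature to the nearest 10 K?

M_in = 10⁶/3371 = 296.65 mireds.
M_out = 296.65 + (-152) = 144.65 mireds.
T_out = 10⁶/144.65 = 6913.3 K → 6910 K.

6910 K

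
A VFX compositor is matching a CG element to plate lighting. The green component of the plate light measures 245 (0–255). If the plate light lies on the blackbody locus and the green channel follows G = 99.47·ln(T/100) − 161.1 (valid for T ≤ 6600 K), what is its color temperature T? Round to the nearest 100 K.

5900 K

ln t = (245 + 161.1) / 99.47 = 4.0826.
t = e^4.0826 = 59.302.
T = 100·t = 5930 K → 5900 K to the nearest 100 K.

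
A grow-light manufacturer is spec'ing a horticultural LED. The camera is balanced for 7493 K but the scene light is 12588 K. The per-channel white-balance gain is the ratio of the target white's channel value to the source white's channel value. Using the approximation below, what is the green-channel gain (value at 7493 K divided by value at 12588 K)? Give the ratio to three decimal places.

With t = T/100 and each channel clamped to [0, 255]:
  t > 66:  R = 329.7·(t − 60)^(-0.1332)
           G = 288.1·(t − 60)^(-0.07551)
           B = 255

1.119

At 12588 K (t = 125.88):
  G = 288.1·(125.88 − 60)^(-0.07551) = 288.1·65.88^(-0.07551) = 288.1·0.72890 = 209.995.
At 7493 K (t = 74.93):
  G = 288.1·(74.93 − 60)^(-0.07551) = 288.1·14.93^(-0.07551) = 288.1·0.81536 = 234.904.
Gain = 234.904 / 209.995 = 1.1186 → 1.119.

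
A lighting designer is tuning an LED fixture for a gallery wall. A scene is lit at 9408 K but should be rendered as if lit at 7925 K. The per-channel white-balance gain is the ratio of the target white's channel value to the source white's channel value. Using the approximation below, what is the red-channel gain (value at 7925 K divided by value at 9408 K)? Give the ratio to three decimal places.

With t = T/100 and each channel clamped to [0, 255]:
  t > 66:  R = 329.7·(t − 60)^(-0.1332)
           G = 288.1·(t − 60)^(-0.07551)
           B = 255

1.079

At 9408 K (t = 94.08):
  R = 329.7·(94.08 − 60)^(-0.1332) = 329.7·34.08^(-0.1332) = 329.7·0.62499 = 206.058.
At 7925 K (t = 79.25):
  R = 329.7·(79.25 − 60)^(-0.1332) = 329.7·19.25^(-0.1332) = 329.7·0.67439 = 222.348.
Gain = 222.348 / 206.058 = 1.0791 → 1.079.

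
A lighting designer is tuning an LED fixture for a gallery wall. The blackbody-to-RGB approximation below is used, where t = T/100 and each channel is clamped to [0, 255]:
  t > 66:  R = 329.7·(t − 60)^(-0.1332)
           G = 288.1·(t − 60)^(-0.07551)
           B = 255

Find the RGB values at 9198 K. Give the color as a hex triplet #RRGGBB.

t = 9198/100 = 91.98; the t > 66 branch applies.
R = 329.7·(91.98 − 60)^(-0.1332) = 329.7·31.98^(-0.1332) = 329.7·0.63030 = 207.811.
G = 288.1·(91.98 − 60)^(-0.07551) = 288.1·31.98^(-0.07551) = 288.1·0.76978 = 221.774.
B = 255 by definition for t > 66.
Rounded: (208, 222, 255).
In hex: #D0DEFF.

#D0DEFF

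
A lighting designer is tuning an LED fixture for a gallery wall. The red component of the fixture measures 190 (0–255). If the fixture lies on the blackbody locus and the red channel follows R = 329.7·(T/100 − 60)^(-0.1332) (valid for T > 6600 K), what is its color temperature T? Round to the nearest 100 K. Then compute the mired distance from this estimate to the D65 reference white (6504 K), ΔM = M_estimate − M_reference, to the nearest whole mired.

(t − 60)^(-0.1332) = 190/329.7 = 0.57628.
t − 60 = 0.57628^(1/-0.1332) = 0.57628^(-7.508) = 62.667, so t = 122.667.
T = 100·t = 12267 K → 12300 K to the nearest 100 K.
M_estimate = 10⁶/12300 = 81.30; M_reference = 10⁶/6504 = 153.75.
ΔM = 81.30 − 153.75 = -72.45 → -72 mireds.

-72 mireds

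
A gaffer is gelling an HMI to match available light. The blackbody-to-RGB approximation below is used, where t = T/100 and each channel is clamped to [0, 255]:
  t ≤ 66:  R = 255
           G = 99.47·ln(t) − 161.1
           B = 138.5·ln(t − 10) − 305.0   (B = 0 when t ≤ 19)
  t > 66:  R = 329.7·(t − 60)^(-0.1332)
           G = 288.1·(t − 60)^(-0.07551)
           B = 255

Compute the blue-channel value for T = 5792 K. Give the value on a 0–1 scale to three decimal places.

0.906

t = 5792/100 = 57.92; the t ≤ 66 branch applies.
B = 138.5·ln(57.92 − 10) − 305.0 = 138.5·ln 47.92 − 305.0 = 138.5·3.8695 − 305.0 = 230.930.
On a 0–1 scale: 230.930/255 = 0.9056 → 0.906.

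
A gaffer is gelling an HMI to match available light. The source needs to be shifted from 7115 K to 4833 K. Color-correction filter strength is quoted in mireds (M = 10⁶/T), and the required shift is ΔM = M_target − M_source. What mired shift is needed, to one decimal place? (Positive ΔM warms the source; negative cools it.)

+66.4 mireds

M_source = 10⁶/7115 = 140.548; M_target = 10⁶/4833 = 206.911.
ΔM = 206.911 − 140.548 = 66.363 → +66.4 mireds, a warming shift.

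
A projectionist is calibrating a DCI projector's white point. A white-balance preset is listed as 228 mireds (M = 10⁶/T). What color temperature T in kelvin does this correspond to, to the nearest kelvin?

T = 10⁶ / 228 = 4385.96 K → 4386 K.

4386 K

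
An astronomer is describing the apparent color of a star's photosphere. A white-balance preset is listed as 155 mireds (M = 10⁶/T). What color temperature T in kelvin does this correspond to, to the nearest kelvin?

6452 K

T = 10⁶ / 155 = 6451.61 K → 6452 K.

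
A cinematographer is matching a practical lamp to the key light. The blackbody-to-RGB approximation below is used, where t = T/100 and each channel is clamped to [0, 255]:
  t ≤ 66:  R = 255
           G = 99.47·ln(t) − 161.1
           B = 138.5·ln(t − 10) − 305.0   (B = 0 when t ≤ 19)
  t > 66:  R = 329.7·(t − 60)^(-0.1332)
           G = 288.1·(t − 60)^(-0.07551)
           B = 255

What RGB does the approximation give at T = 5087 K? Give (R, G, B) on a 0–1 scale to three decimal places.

(1.000, 0.901, 0.819)

t = 5087/100 = 50.87; the t ≤ 66 branch applies.
R = 255 by definition for t ≤ 66.
G = 99.47·ln 50.87 − 161.1 = 99.47·3.9293 − 161.1 = 229.745.
B = 138.5·ln(50.87 − 10) − 305.0 = 138.5·ln 40.87 − 305.0 = 138.5·3.7104 − 305.0 = 208.890.
Dividing each by 255: (1.0000, 0.9010, 0.8192) → (1.000, 0.901, 0.819).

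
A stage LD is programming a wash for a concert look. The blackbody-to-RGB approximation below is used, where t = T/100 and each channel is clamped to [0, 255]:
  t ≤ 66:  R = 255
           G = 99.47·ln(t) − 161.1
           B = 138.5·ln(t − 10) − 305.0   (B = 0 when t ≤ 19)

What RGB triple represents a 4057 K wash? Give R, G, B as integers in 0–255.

R=255, G=207, B=169

t = 4057/100 = 40.57; the t ≤ 66 branch applies.
R = 255 by definition for t ≤ 66.
G = 99.47·ln 40.57 − 161.1 = 99.47·3.7030 − 161.1 = 207.240.
B = 138.5·ln(40.57 − 10) − 305.0 = 138.5·ln 30.57 − 305.0 = 138.5·3.4200 − 305.0 = 168.673.
Rounded: (255, 207, 169).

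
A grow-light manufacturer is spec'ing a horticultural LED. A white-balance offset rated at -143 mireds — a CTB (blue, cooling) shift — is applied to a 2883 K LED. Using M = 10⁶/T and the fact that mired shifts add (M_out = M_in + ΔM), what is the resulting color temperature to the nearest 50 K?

4900 K

M_in = 10⁶/2883 = 346.86 mireds.
M_out = 346.86 + (-143) = 203.86 mireds.
T_out = 10⁶/203.86 = 4905.3 K → 4900 K.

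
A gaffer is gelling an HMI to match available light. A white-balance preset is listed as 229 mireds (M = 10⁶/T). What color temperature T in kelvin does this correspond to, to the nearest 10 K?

T = 10⁶ / 229 = 4366.81 K → 4370 K.

4370 K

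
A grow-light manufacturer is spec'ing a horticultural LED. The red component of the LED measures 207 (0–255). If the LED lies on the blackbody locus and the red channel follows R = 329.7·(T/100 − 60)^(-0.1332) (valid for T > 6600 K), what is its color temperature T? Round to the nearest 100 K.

(t − 60)^(-0.1332) = 207/329.7 = 0.62784.
t − 60 = 0.62784^(1/-0.1332) = 0.62784^(-7.508) = 32.933, so t = 92.933.
T = 100·t = 9293 K → 9300 K to the nearest 100 K.

9300 K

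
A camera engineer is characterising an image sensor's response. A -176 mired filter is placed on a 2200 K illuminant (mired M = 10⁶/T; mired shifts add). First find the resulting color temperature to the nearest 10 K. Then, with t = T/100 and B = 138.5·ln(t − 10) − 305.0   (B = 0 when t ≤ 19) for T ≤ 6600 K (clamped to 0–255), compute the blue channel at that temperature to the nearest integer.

146

M_in = 10⁶/2200 = 454.55; M_out = 454.55 + (-176) = 278.55.
T_out = 10⁶/278.55 = 3590.1 K → 3590 K; t = 35.9.
B = 138.5·ln(35.9 − 10) − 305.0 = 138.5·ln 25.9 − 305.0 = 138.5·3.2542 − 305.0 = 145.713.
Rounded: 146.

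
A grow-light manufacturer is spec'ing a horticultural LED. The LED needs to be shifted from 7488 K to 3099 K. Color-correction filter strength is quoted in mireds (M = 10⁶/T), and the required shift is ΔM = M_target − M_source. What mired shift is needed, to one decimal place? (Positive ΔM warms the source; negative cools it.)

M_source = 10⁶/7488 = 133.547; M_target = 10⁶/3099 = 322.685.
ΔM = 322.685 − 133.547 = 189.138 → +189.1 mireds, a warming shift.

+189.1 mireds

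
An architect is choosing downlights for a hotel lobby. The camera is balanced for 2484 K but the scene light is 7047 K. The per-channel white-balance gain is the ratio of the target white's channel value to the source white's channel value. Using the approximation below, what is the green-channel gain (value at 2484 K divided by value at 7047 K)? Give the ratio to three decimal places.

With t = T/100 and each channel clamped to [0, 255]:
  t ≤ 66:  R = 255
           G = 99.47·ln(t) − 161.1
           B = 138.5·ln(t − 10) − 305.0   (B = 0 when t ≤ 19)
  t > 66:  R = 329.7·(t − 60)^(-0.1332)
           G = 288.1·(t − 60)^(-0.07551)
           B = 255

0.657

At 7047 K (t = 70.47):
  G = 288.1·(70.47 − 60)^(-0.07551) = 288.1·10.47^(-0.07551) = 288.1·0.83750 = 241.283.
At 2484 K (t = 24.84):
  G = 99.47·ln 24.84 − 161.1 = 99.47·3.2125 − 161.1 = 158.443.
Gain = 158.443 / 241.283 = 0.6567 → 0.657.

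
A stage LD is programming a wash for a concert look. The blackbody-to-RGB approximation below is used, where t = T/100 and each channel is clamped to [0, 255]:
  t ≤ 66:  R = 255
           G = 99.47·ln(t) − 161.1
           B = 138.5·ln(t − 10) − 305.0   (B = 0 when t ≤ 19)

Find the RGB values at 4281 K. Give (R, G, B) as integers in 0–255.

t = 4281/100 = 42.81; the t ≤ 66 branch applies.
R = 255 by definition for t ≤ 66.
G = 99.47·ln 42.81 − 161.1 = 99.47·3.7568 − 161.1 = 212.586.
B = 138.5·ln(42.81 − 10) − 305.0 = 138.5·ln 32.81 − 305.0 = 138.5·3.4907 − 305.0 = 178.467.
Rounded: (255, 213, 178).

(255, 213, 178)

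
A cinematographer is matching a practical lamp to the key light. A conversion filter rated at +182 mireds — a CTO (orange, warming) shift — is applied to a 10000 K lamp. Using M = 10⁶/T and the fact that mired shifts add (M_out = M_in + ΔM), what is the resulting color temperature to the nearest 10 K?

M_in = 10⁶/10000 = 100.00 mireds.
M_out = 100.00 + (+182) = 282.00 mireds.
T_out = 10⁶/282.00 = 3546.1 K → 3550 K.

3550 K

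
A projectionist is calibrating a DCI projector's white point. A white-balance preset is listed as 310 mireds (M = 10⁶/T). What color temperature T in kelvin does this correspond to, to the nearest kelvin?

T = 10⁶ / 310 = 3225.81 K → 3226 K.

3226 K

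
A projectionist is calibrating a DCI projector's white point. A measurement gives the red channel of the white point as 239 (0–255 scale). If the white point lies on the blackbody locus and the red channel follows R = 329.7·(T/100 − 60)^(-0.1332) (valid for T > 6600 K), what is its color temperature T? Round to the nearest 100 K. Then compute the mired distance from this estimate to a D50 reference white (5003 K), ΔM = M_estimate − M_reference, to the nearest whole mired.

-59 mireds

(t − 60)^(-0.1332) = 239/329.7 = 0.72490.
t − 60 = 0.72490^(1/-0.1332) = 0.72490^(-7.508) = 11.193, so t = 71.193.
T = 100·t = 7119 K → 7100 K to the nearest 100 K.
M_estimate = 10⁶/7100 = 140.85; M_reference = 10⁶/5003 = 199.88.
ΔM = 140.85 − 199.88 = -59.04 → -59 mireds.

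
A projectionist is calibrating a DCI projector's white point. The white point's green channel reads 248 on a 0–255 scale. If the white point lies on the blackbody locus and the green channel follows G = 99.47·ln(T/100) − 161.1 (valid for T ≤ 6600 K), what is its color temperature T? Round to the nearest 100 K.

ln t = (248 + 161.1) / 99.47 = 4.1128.
t = e^4.1128 = 61.117.
T = 100·t = 6112 K → 6100 K to the nearest 100 K.

6100 K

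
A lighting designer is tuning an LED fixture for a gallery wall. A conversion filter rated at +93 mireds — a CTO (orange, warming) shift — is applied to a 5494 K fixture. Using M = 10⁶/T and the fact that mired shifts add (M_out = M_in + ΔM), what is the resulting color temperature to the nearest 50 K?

M_in = 10⁶/5494 = 182.02 mireds.
M_out = 182.02 + (+93) = 275.02 mireds.
T_out = 10⁶/275.02 = 3636.1 K → 3650 K.

3650 K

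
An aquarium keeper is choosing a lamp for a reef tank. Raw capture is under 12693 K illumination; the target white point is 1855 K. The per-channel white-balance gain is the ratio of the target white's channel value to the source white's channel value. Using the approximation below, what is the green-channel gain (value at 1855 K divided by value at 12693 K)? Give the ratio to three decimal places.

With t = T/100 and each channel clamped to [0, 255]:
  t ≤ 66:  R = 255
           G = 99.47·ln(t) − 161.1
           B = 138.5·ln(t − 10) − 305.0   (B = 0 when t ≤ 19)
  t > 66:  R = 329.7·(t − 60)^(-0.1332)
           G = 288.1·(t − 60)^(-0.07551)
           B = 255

At 12693 K (t = 126.93):
  G = 288.1·(126.93 − 60)^(-0.07551) = 288.1·66.93^(-0.07551) = 288.1·0.72803 = 209.745.
At 1855 K (t = 18.55):
  G = 99.47·ln 18.55 − 161.1 = 99.47·2.9205 − 161.1 = 129.399.
Gain = 129.399 / 209.745 = 0.6169 → 0.617.

0.617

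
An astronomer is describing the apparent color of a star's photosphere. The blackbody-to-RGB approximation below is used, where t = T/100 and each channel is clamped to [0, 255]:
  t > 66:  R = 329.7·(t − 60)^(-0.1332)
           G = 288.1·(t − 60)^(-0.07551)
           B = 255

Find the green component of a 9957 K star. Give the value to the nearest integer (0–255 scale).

t = 9957/100 = 99.57; the t > 66 branch applies.
G = 288.1·(99.57 − 60)^(-0.07551) = 288.1·39.57^(-0.07551) = 288.1·0.75750 = 218.236.
Rounded: 218.

218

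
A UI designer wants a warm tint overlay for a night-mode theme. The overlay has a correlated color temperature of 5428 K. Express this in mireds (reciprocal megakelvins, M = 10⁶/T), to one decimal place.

184.2 mireds

M = 10⁶ / 5428 = 184.230 → 184.2 mireds.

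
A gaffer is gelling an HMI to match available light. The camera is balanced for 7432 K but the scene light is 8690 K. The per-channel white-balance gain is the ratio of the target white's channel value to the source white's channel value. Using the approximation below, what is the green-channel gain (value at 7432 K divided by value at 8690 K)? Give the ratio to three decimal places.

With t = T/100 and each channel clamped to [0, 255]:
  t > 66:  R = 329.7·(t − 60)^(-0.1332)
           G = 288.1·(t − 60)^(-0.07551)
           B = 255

At 8690 K (t = 86.9):
  G = 288.1·(86.9 − 60)^(-0.07551) = 288.1·26.9^(-0.07551) = 288.1·0.77990 = 224.689.
At 7432 K (t = 74.32):
  G = 288.1·(74.32 − 60)^(-0.07551) = 288.1·14.32^(-0.07551) = 288.1·0.81793 = 235.645.
Gain = 235.645 / 224.689 = 1.0488 → 1.049.

1.049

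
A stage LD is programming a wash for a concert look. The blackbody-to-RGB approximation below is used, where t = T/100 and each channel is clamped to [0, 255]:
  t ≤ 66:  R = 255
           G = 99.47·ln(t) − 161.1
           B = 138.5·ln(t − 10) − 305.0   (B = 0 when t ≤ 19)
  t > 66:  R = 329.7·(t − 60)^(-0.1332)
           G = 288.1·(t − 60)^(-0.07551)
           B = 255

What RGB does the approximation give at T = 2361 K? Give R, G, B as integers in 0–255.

R=255, G=153, B=57

t = 2361/100 = 23.61; the t ≤ 66 branch applies.
R = 255 by definition for t ≤ 66.
G = 99.47·ln 23.61 − 161.1 = 99.47·3.1617 − 161.1 = 153.391.
B = 138.5·ln(23.61 − 10) − 305.0 = 138.5·ln 13.61 − 305.0 = 138.5·2.6108 − 305.0 = 56.596.
Rounded: (255, 153, 57).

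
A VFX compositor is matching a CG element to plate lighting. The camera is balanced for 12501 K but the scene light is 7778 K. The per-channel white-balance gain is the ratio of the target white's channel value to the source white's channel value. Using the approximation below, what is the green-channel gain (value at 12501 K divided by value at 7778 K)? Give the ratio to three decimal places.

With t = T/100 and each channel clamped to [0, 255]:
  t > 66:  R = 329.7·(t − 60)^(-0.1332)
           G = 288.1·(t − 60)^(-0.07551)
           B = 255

0.907

At 7778 K (t = 77.78):
  G = 288.1·(77.78 − 60)^(-0.07551) = 288.1·17.78^(-0.07551) = 288.1·0.80467 = 231.825.
At 12501 K (t = 125.01):
  G = 288.1·(125.01 − 60)^(-0.07551) = 288.1·65.01^(-0.07551) = 288.1·0.72963 = 210.206.
Gain = 210.206 / 231.825 = 0.9067 → 0.907.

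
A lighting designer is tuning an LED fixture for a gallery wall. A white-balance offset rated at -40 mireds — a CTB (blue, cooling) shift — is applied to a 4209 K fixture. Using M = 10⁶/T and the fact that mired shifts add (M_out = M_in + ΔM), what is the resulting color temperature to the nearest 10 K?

5060 K

M_in = 10⁶/4209 = 237.59 mireds.
M_out = 237.59 + (-40) = 197.59 mireds.
T_out = 10⁶/197.59 = 5061.1 K → 5060 K.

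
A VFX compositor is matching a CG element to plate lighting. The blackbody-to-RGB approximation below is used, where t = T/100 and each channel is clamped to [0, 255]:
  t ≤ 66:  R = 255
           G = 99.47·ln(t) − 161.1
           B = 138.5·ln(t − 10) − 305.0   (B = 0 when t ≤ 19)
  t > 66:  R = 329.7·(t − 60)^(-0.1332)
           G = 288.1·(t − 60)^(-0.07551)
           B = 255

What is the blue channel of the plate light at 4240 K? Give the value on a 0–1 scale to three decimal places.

0.693

t = 4240/100 = 42.4; the t ≤ 66 branch applies.
B = 138.5·ln(42.4 − 10) − 305.0 = 138.5·ln 32.4 − 305.0 = 138.5·3.4782 − 305.0 = 176.725.
On a 0–1 scale: 176.725/255 = 0.6930 → 0.693.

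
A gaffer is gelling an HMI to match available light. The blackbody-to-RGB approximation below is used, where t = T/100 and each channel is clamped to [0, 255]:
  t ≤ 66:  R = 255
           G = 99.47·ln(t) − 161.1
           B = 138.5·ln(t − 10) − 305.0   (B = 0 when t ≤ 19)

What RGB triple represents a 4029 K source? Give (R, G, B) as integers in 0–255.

t = 4029/100 = 40.29; the t ≤ 66 branch applies.
R = 255 by definition for t ≤ 66.
G = 99.47·ln 40.29 − 161.1 = 99.47·3.6961 − 161.1 = 206.551.
B = 138.5·ln(40.29 − 10) − 305.0 = 138.5·ln 30.29 − 305.0 = 138.5·3.4108 − 305.0 = 167.398.
Rounded: (255, 207, 167).

(255, 207, 167)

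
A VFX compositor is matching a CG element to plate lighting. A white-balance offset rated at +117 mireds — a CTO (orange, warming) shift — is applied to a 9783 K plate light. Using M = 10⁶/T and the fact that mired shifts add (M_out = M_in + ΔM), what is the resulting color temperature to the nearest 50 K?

M_in = 10⁶/9783 = 102.22 mireds.
M_out = 102.22 + (+117) = 219.22 mireds.
T_out = 10⁶/219.22 = 4561.7 K → 4550 K.

4550 K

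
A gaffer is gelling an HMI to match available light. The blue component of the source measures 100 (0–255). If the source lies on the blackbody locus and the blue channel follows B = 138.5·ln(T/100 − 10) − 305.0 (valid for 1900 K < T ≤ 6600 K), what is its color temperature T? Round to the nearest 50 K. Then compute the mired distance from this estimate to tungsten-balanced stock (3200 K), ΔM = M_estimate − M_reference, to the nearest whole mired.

ln(t − 10) = (100 + 305.0) / 138.5 = 2.9242.
t − 10 = e^2.9242 = 18.619, so t = 28.619.
T = 100·t = 2862 K → 2850 K to the nearest 50 K.
M_estimate = 10⁶/2850 = 350.88; M_reference = 10⁶/3200 = 312.50.
ΔM = 350.88 − 312.50 = 38.38 → +38 mireds.

+38 mireds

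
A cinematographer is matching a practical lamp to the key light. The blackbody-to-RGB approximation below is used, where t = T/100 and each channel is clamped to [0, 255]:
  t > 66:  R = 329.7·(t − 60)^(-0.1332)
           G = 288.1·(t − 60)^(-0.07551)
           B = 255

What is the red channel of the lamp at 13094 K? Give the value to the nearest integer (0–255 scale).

187

t = 13094/100 = 130.94; the t > 66 branch applies.
R = 329.7·(130.94 − 60)^(-0.1332) = 329.7·70.94^(-0.1332) = 329.7·0.56684 = 186.887.
Rounded: 187.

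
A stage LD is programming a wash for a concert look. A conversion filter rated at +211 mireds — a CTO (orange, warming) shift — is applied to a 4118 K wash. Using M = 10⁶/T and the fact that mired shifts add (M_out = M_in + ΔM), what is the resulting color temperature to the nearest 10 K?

2200 K

M_in = 10⁶/4118 = 242.84 mireds.
M_out = 242.84 + (+211) = 453.84 mireds.
T_out = 10⁶/453.84 = 2203.4 K → 2200 K.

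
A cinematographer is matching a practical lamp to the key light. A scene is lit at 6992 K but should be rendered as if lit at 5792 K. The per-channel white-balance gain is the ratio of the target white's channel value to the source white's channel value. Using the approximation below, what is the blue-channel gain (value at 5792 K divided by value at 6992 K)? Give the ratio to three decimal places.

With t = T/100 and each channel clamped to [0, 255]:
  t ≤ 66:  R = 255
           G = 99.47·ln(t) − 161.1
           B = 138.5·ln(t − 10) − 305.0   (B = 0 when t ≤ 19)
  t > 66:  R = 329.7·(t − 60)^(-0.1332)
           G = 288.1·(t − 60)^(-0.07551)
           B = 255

0.906

At 6992 K (t = 69.92):
  B = 255 by definition for t > 66.
At 5792 K (t = 57.92):
  B = 138.5·ln(57.92 − 10) − 305.0 = 138.5·ln 47.92 − 305.0 = 138.5·3.8695 − 305.0 = 230.930.
Gain = 230.930 / 255.000 = 0.9056 → 0.906.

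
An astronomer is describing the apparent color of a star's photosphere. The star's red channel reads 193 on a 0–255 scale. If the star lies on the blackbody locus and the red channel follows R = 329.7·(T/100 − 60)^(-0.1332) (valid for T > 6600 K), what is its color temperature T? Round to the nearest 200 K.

(t − 60)^(-0.1332) = 193/329.7 = 0.58538.
t − 60 = 0.58538^(1/-0.1332) = 0.58538^(-7.508) = 55.713, so t = 115.713.
T = 100·t = 11571 K → 11600 K to the nearest 200 K.

11600 K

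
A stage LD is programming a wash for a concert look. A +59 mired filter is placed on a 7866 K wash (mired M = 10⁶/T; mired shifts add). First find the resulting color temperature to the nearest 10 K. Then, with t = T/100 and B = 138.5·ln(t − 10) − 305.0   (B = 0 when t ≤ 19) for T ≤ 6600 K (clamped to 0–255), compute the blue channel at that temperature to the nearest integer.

M_in = 10⁶/7866 = 127.13; M_out = 127.13 + (+59) = 186.13.
T_out = 10⁶/186.13 = 5372.6 K → 5370 K; t = 53.7.
B = 138.5·ln(53.7 − 10) − 305.0 = 138.5·ln 43.7 − 305.0 = 138.5·3.7773 − 305.0 = 218.163.
Rounded: 218.

218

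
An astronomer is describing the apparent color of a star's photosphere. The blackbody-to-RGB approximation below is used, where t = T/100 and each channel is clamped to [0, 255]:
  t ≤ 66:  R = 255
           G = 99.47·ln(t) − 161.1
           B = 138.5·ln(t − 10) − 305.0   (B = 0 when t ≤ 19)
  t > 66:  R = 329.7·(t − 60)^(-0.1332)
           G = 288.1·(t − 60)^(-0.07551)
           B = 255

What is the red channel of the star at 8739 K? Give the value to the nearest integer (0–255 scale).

212

t = 8739/100 = 87.39; the t > 66 branch applies.
R = 329.7·(87.39 − 60)^(-0.1332) = 329.7·27.39^(-0.1332) = 329.7·0.64345 = 212.144.
Rounded: 212.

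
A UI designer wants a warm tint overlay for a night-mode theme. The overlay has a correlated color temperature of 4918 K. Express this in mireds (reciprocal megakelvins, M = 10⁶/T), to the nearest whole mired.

203 mireds

M = 10⁶ / 4918 = 203.335 → 203 mireds.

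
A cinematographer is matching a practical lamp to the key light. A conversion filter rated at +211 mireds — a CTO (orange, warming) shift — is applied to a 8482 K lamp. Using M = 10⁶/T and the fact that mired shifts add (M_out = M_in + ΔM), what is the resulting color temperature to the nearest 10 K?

M_in = 10⁶/8482 = 117.90 mireds.
M_out = 117.90 + (+211) = 328.90 mireds.
T_out = 10⁶/328.90 = 3040.5 K → 3040 K.

3040 K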